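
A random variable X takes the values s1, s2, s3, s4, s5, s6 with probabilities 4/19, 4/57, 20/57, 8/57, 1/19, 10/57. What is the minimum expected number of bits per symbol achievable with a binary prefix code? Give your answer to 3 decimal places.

Repeatedly combine the two least-probable nodes; the expected code length is the sum of the merged weights.
merge 1/19 + 4/57 → 7/57
merge 7/57 + 8/57 → 5/19
merge 10/57 + 4/19 → 22/57
merge 5/19 + 20/57 → 35/57
merge 22/57 + 35/57 → 1
L = 7/57 + 5/19 + 22/57 + 35/57 + 1 = 136/57 ≈ 2.386 bits/symbol.

2.386 bits/symbol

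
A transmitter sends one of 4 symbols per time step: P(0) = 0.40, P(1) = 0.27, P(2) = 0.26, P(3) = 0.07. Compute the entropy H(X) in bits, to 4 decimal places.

H = −Σ pᵢ log₂ pᵢ.
−0.40·log₂(0.40) = 0.5288
−0.27·log₂(0.27) = 0.5100
−0.26·log₂(0.26) = 0.5053
−0.07·log₂(0.07) = 0.2686
Sum ≈ 1.8126 → 1.8126 bits.

1.8126 bits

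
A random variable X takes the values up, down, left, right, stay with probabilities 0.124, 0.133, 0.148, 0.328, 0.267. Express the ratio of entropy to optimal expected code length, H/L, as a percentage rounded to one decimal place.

97.7%

Entropy H = −Σ p log₂ p ≈ 2.2046 bits.
Huffman merges: 31/250+133/1000→257/1000; 37/250+257/1000→81/200; 267/1000+41/125→119/200; 81/200+119/200→1. L = 2257/1000 ≈ 2.2570.
Efficiency = H/L = 2.2046/2.2570 = 97.7%.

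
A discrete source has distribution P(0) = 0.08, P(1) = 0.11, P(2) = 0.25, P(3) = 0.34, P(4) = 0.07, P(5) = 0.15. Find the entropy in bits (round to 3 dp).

2.350 bits

H = −Σ pᵢ log₂ pᵢ.
−0.08·log₂(0.08) = 0.2915
−0.11·log₂(0.11) = 0.3503
−0.25·log₂(0.25) = 0.5000
−0.34·log₂(0.34) = 0.5292
−0.07·log₂(0.07) = 0.2686
−0.15·log₂(0.15) = 0.4105
Sum ≈ 2.3501 → 2.350 bits.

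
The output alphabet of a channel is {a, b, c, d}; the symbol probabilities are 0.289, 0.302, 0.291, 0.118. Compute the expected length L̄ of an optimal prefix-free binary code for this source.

2 bits/symbol

Repeatedly combine the two least-probable nodes; the expected code length is the sum of the merged weights.
merge 59/500 + 289/1000 → 407/1000
merge 291/1000 + 151/500 → 593/1000
merge 407/1000 + 593/1000 → 1
L = 407/1000 + 593/1000 + 1 = 2 bits/symbol.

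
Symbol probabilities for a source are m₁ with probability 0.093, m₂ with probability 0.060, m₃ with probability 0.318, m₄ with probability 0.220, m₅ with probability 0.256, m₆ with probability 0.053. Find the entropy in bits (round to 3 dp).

2.296 bits

H = −Σ pᵢ log₂ pᵢ.
−0.093·log₂(0.093) = 0.3187
−0.060·log₂(0.060) = 0.2435
−0.318·log₂(0.318) = 0.5256
−0.220·log₂(0.220) = 0.4806
−0.256·log₂(0.256) = 0.5032
−0.053·log₂(0.053) = 0.2246
Sum ≈ 2.2963 → 2.296 bits.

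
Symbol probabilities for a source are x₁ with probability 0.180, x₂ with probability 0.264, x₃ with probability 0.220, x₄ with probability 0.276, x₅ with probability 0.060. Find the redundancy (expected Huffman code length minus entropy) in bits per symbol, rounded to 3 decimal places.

0.051 bits

Entropy H = −Σ p log₂ p ≈ 2.1893 bits.
Huffman merges: 3/50+9/50→6/25; 11/50+6/25→23/50; 33/125+69/250→27/50; 23/50+27/50→1. L = 56/25 ≈ 2.2400.
L − H = 2.2400 − 2.1893 = 0.051 bits.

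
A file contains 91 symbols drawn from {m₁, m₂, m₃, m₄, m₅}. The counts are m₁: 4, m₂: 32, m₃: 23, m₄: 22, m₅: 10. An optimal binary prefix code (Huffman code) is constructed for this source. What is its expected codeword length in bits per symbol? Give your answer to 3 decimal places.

Probabilities are the counts divided by 91.
Repeatedly combine the two least-probable nodes; the expected code length is the sum of the merged weights.
merge 4/91 + 10/91 → 2/13
merge 2/13 + 22/91 → 36/91
merge 23/91 + 32/91 → 55/91
merge 36/91 + 55/91 → 1
L = 2/13 + 36/91 + 55/91 + 1 = 28/13 ≈ 2.154 bits/symbol.

2.154 bits/symbol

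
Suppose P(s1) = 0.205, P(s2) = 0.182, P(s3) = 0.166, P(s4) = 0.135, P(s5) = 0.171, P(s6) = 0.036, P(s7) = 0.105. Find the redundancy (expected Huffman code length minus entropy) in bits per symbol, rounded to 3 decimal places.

0.068 bits

Entropy H = −Σ p log₂ p ≈ 2.6859 bits.
Huffman merges: 9/250+21/200→141/1000; 27/200+141/1000→69/250; 83/500+171/1000→337/1000; 91/500+41/200→387/1000; 69/250+337/1000→613/1000; 387/1000+613/1000→1. L = 1377/500 ≈ 2.7540.
L − H = 2.7540 − 2.6859 = 0.068 bits.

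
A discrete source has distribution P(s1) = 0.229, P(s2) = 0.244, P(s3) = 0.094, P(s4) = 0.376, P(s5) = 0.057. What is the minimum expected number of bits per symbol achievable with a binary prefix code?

2.151 bits/symbol

Repeatedly combine the two least-probable nodes; the expected code length is the sum of the merged weights.
merge 57/1000 + 47/500 → 151/1000
merge 151/1000 + 229/1000 → 19/50
merge 61/250 + 47/125 → 31/50
merge 19/50 + 31/50 → 1
L = 151/1000 + 19/50 + 31/50 + 1 = 2151/1000 = 2.151 bits/symbol.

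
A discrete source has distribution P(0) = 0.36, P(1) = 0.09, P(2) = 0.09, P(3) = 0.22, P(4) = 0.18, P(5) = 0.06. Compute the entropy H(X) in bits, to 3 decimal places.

H = −Σ pᵢ log₂ pᵢ.
−0.36·log₂(0.36) = 0.5306
−0.09·log₂(0.09) = 0.3127
−0.09·log₂(0.09) = 0.3127
−0.22·log₂(0.22) = 0.4806
−0.18·log₂(0.18) = 0.4453
−0.06·log₂(0.06) = 0.2435
Sum ≈ 2.3253 → 2.325 bits.

2.325 bits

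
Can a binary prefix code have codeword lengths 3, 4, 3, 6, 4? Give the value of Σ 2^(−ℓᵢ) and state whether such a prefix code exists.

With common denominator 2^6 = 64: Σ 2^(−ℓᵢ) = 8/64 + 4/64 + 8/64 + 1/64 + 4/64 = 25/64 = 0.390625.
Kraft's inequality requires Σ ≤ 1; here Σ = 0.390625 ≤ 1, so such a prefix code exists.

0.390625; yes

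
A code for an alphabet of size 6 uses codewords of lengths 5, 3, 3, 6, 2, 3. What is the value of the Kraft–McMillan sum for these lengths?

0.671875

With common denominator 2^6 = 64: Σ 2^(−ℓᵢ) = 2/64 + 8/64 + 8/64 + 1/64 + 16/64 + 8/64 = 43/64 = 0.671875.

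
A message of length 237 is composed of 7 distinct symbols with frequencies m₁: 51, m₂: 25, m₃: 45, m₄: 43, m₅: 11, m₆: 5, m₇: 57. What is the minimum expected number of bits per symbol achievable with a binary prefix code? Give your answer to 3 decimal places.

Probabilities are the counts divided by 237.
Repeatedly combine the two least-probable nodes; the expected code length is the sum of the merged weights.
merge 5/237 + 11/237 → 16/237
merge 16/237 + 25/237 → 41/237
merge 41/237 + 43/237 → 28/79
merge 15/79 + 17/79 → 32/79
merge 19/79 + 28/79 → 47/79
merge 32/79 + 47/79 → 1
L = 16/237 + 41/237 + 28/79 + 32/79 + 47/79 + 1 = 205/79 ≈ 2.595 bits/symbol.

2.595 bits/symbol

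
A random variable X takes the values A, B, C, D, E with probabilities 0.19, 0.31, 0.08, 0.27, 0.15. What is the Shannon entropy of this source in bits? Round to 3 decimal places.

2.191 bits

H = −Σ pᵢ log₂ pᵢ.
−0.19·log₂(0.19) = 0.4552
−0.31·log₂(0.31) = 0.5238
−0.08·log₂(0.08) = 0.2915
−0.27·log₂(0.27) = 0.5100
−0.15·log₂(0.15) = 0.4105
Sum ≈ 2.1911 → 2.191 bits.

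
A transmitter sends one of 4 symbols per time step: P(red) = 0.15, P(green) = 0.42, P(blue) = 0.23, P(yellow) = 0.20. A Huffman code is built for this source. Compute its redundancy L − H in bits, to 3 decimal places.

Entropy H = −Σ p log₂ p ≈ 1.8882 bits.
Huffman merges: 3/20+1/5→7/20; 23/100+7/20→29/50; 21/50+29/50→1. L = 193/100 ≈ 1.9300.
L − H = 1.9300 − 1.8882 = 0.042 bits.

0.042 bits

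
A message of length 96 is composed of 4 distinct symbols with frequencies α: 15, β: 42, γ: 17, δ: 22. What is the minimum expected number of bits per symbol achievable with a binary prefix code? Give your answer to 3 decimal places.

1.896 bits/symbol

Probabilities are the counts divided by 96.
Repeatedly combine the two least-probable nodes; the expected code length is the sum of the merged weights.
merge 5/32 + 17/96 → 1/3
merge 11/48 + 1/3 → 9/16
merge 7/16 + 9/16 → 1
L = 1/3 + 9/16 + 1 = 91/48 ≈ 1.896 bits/symbol.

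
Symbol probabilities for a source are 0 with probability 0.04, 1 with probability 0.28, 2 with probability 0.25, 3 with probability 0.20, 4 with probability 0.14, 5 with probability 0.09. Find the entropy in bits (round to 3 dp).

H = −Σ pᵢ log₂ pᵢ.
−0.04·log₂(0.04) = 0.1858
−0.28·log₂(0.28) = 0.5142
−0.25·log₂(0.25) = 0.5000
−0.20·log₂(0.20) = 0.4644
−0.14·log₂(0.14) = 0.3971
−0.09·log₂(0.09) = 0.3127
Sum ≈ 2.3741 → 2.374 bits.

2.374 bits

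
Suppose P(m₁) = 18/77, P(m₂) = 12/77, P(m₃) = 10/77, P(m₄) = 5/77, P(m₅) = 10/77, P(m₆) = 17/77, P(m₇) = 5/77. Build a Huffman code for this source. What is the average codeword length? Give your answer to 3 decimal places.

Repeatedly combine the two least-probable nodes; the expected code length is the sum of the merged weights.
merge 5/77 + 5/77 → 10/77
merge 10/77 + 10/77 → 20/77
merge 10/77 + 12/77 → 2/7
merge 17/77 + 18/77 → 5/11
merge 20/77 + 2/7 → 6/11
merge 5/11 + 6/11 → 1
L = 10/77 + 20/77 + 2/7 + 5/11 + 6/11 + 1 = 206/77 ≈ 2.675 bits/symbol.

2.675 bits/symbol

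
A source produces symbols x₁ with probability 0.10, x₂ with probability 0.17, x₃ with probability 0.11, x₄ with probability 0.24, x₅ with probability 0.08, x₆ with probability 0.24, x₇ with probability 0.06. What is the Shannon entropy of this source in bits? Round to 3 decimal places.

H = −Σ pᵢ log₂ pᵢ.
−0.10·log₂(0.10) = 0.3322
−0.17·log₂(0.17) = 0.4346
−0.11·log₂(0.11) = 0.3503
−0.24·log₂(0.24) = 0.4941
−0.08·log₂(0.08) = 0.2915
−0.24·log₂(0.24) = 0.4941
−0.06·log₂(0.06) = 0.2435
Sum ≈ 2.6404 → 2.640 bits.

2.640 bits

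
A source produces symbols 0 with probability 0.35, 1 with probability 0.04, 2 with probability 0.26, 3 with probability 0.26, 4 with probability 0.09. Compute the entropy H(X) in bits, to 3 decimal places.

2.039 bits

H = −Σ pᵢ log₂ pᵢ.
−0.35·log₂(0.35) = 0.5301
−0.04·log₂(0.04) = 0.1858
−0.26·log₂(0.26) = 0.5053
−0.26·log₂(0.26) = 0.5053
−0.09·log₂(0.09) = 0.3127
Sum ≈ 2.0391 → 2.039 bits.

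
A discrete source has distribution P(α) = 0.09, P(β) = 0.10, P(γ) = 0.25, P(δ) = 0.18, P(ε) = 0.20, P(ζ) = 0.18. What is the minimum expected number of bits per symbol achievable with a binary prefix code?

Repeatedly combine the two least-probable nodes; the expected code length is the sum of the merged weights.
merge 9/100 + 1/10 → 19/100
merge 9/50 + 9/50 → 9/25
merge 19/100 + 1/5 → 39/100
merge 1/4 + 9/25 → 61/100
merge 39/100 + 61/100 → 1
L = 19/100 + 9/25 + 39/100 + 61/100 + 1 = 51/20 = 2.55 bits/symbol.

2.55 bits/symbol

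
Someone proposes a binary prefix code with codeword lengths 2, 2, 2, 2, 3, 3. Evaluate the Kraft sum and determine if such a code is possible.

With common denominator 2^3 = 8: Σ 2^(−ℓᵢ) = 2/8 + 2/8 + 2/8 + 2/8 + 1/8 + 1/8 = 10/8 = 1.25.
Kraft's inequality requires Σ ≤ 1; here Σ = 1.25 > 1, so no such prefix code exists.

1.25; no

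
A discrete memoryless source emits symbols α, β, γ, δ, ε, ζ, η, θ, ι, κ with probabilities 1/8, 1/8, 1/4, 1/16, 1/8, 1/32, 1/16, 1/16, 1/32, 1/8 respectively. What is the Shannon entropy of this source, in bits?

3.0625 bits

Each probability is a power of 1/2, so log₂(1/p) is an integer.
H = Σ p·log₂(1/p) = 1/8·3 + 1/8·3 + 1/4·2 + 1/16·4 + 1/8·3 + 1/32·5 + 1/16·4 + 1/16·4 + 1/32·5 + 1/8·3 = 3.0625 bits.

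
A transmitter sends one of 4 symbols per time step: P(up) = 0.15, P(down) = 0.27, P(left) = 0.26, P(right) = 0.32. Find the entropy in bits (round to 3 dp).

H = −Σ pᵢ log₂ pᵢ.
−0.15·log₂(0.15) = 0.4105
−0.27·log₂(0.27) = 0.5100
−0.26·log₂(0.26) = 0.5053
−0.32·log₂(0.32) = 0.5260
Sum ≈ 1.9519 → 1.952 bits.

1.952 bits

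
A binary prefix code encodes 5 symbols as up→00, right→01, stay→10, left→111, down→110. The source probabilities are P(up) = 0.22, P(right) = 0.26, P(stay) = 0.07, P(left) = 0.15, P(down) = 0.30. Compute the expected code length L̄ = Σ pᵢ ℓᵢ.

2.45 bits/symbol

L̄ = Σ pᵢ·ℓᵢ = 0.22·2 + 0.26·2 + 0.07·2 + 0.15·3 + 0.30·3 = 2.45 bits/symbol.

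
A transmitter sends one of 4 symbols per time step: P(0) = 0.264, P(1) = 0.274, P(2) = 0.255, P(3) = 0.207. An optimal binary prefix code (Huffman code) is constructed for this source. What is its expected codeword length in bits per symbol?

2 bits/symbol

Repeatedly combine the two least-probable nodes; the expected code length is the sum of the merged weights.
merge 207/1000 + 51/200 → 231/500
merge 33/125 + 137/500 → 269/500
merge 231/500 + 269/500 → 1
L = 231/500 + 269/500 + 1 = 2 bits/symbol.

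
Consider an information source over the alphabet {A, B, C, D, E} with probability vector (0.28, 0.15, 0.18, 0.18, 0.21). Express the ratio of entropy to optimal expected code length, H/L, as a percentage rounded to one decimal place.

Entropy H = −Σ p log₂ p ≈ 2.2882 bits.
Huffman merges: 3/20+9/50→33/100; 9/50+21/100→39/100; 7/25+33/100→61/100; 39/100+61/100→1. L = 233/100 ≈ 2.3300.
Efficiency = H/L = 2.2882/2.3300 = 98.2%.

98.2%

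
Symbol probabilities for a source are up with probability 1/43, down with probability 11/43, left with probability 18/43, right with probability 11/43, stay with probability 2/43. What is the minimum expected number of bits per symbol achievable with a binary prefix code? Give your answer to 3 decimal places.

1.977 bits/symbol

Repeatedly combine the two least-probable nodes; the expected code length is the sum of the merged weights.
merge 1/43 + 2/43 → 3/43
merge 3/43 + 11/43 → 14/43
merge 11/43 + 14/43 → 25/43
merge 18/43 + 25/43 → 1
L = 3/43 + 14/43 + 25/43 + 1 = 85/43 ≈ 1.977 bits/symbol.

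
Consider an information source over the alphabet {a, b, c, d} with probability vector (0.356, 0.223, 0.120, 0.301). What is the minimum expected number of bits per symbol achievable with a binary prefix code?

1.987 bits/symbol

Repeatedly combine the two least-probable nodes; the expected code length is the sum of the merged weights.
merge 3/25 + 223/1000 → 343/1000
merge 301/1000 + 343/1000 → 161/250
merge 89/250 + 161/250 → 1
L = 343/1000 + 161/250 + 1 = 1987/1000 = 1.987 bits/symbol.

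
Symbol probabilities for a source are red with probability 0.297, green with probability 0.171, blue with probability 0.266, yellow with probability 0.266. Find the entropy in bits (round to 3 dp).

1.972 bits

H = −Σ pᵢ log₂ pᵢ.
−0.297·log₂(0.297) = 0.5202
−0.171·log₂(0.171) = 0.4357
−0.266·log₂(0.266) = 0.5082
−0.266·log₂(0.266) = 0.5082
Sum ≈ 1.9723 → 1.972 bits.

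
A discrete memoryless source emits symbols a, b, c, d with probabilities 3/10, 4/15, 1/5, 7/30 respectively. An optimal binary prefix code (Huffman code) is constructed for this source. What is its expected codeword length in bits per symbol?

Repeatedly combine the two least-probable nodes; the expected code length is the sum of the merged weights.
merge 1/5 + 7/30 → 13/30
merge 4/15 + 3/10 → 17/30
merge 13/30 + 17/30 → 1
L = 13/30 + 17/30 + 1 = 2 bits/symbol.

2 bits/symbol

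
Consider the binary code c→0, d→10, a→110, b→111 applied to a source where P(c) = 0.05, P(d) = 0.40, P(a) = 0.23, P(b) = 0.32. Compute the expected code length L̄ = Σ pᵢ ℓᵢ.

2.5 bits/symbol

L̄ = Σ pᵢ·ℓᵢ = 0.05·1 + 0.40·2 + 0.23·3 + 0.32·3 = 2.5 bits/symbol.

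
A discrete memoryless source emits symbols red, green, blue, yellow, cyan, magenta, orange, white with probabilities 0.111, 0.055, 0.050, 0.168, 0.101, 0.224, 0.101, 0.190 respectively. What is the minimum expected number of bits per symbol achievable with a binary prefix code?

2.881 bits/symbol

Repeatedly combine the two least-probable nodes; the expected code length is the sum of the merged weights.
merge 1/20 + 11/200 → 21/200
merge 101/1000 + 101/1000 → 101/500
merge 21/200 + 111/1000 → 27/125
merge 21/125 + 19/100 → 179/500
merge 101/500 + 27/125 → 209/500
merge 28/125 + 179/500 → 291/500
merge 209/500 + 291/500 → 1
L = 21/200 + 101/500 + 27/125 + 179/500 + 209/500 + 291/500 + 1 = 2881/1000 = 2.881 bits/symbol.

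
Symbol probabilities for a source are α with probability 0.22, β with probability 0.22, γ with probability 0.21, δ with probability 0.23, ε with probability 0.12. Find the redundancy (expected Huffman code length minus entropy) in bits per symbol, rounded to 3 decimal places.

Entropy H = −Σ p log₂ p ≈ 2.2887 bits.
Huffman merges: 3/25+21/100→33/100; 11/50+11/50→11/25; 23/100+33/100→14/25; 11/25+14/25→1. L = 233/100 ≈ 2.3300.
L − H = 2.3300 − 2.2887 = 0.041 bits.

0.041 bits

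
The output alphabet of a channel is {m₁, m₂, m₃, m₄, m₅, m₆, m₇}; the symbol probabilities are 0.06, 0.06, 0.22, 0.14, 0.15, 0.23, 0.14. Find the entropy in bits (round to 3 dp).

H = −Σ pᵢ log₂ pᵢ.
−0.06·log₂(0.06) = 0.2435
−0.06·log₂(0.06) = 0.2435
−0.22·log₂(0.22) = 0.4806
−0.14·log₂(0.14) = 0.3971
−0.15·log₂(0.15) = 0.4105
−0.23·log₂(0.23) = 0.4877
−0.14·log₂(0.14) = 0.3971
Sum ≈ 2.6601 → 2.660 bits.

2.660 bits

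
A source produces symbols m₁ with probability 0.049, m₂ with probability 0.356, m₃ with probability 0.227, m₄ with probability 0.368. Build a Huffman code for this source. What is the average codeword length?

Repeatedly combine the two least-probable nodes; the expected code length is the sum of the merged weights.
merge 49/1000 + 227/1000 → 69/250
merge 69/250 + 89/250 → 79/125
merge 46/125 + 79/125 → 1
L = 69/250 + 79/125 + 1 = 477/250 = 1.908 bits/symbol.

1.908 bits/symbol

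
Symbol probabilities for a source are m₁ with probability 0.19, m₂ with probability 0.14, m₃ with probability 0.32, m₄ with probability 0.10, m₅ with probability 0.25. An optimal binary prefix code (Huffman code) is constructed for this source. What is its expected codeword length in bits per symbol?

Repeatedly combine the two least-probable nodes; the expected code length is the sum of the merged weights.
merge 1/10 + 7/50 → 6/25
merge 19/100 + 6/25 → 43/100
merge 1/4 + 8/25 → 57/100
merge 43/100 + 57/100 → 1
L = 6/25 + 43/100 + 57/100 + 1 = 56/25 = 2.24 bits/symbol.

2.24 bits/symbol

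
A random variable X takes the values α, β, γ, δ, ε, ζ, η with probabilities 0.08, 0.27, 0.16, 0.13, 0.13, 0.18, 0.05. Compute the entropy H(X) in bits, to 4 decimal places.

H = −Σ pᵢ log₂ pᵢ.
−0.08·log₂(0.08) = 0.2915
−0.27·log₂(0.27) = 0.5100
−0.16·log₂(0.16) = 0.4230
−0.13·log₂(0.13) = 0.3826
−0.13·log₂(0.13) = 0.3826
−0.18·log₂(0.18) = 0.4453
−0.05·log₂(0.05) = 0.2161
Sum ≈ 2.6512 → 2.6512 bits.

2.6512 bits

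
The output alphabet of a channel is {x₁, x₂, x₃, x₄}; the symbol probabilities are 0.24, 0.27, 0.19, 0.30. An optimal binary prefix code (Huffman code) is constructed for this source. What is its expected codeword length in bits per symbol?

Repeatedly combine the two least-probable nodes; the expected code length is the sum of the merged weights.
merge 19/100 + 6/25 → 43/100
merge 27/100 + 3/10 → 57/100
merge 43/100 + 57/100 → 1
L = 43/100 + 57/100 + 1 = 2 bits/symbol.

2 bits/symbol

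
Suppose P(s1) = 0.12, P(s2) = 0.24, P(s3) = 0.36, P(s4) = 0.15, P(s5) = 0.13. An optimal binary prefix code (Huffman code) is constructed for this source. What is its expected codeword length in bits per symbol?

2.25 bits/symbol

Repeatedly combine the two least-probable nodes; the expected code length is the sum of the merged weights.
merge 3/25 + 13/100 → 1/4
merge 3/20 + 6/25 → 39/100
merge 1/4 + 9/25 → 61/100
merge 39/100 + 61/100 → 1
L = 1/4 + 39/100 + 61/100 + 1 = 9/4 = 2.25 bits/symbol.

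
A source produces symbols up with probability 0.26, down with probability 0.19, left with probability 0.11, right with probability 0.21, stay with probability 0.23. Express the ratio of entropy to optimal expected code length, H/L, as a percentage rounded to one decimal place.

98.8%

Entropy H = −Σ p log₂ p ≈ 2.2713 bits.
Huffman merges: 11/100+19/100→3/10; 21/100+23/100→11/25; 13/50+3/10→14/25; 11/25+14/25→1. L = 23/10 ≈ 2.3000.
Efficiency = H/L = 2.2713/2.3000 = 98.8%.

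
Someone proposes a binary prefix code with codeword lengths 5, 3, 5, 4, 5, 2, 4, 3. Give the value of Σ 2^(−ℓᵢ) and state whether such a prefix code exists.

0.71875; yes

With common denominator 2^5 = 32: Σ 2^(−ℓᵢ) = 1/32 + 4/32 + 1/32 + 2/32 + 1/32 + 8/32 + 2/32 + 4/32 = 23/32 = 0.71875.
Kraft's inequality requires Σ ≤ 1; here Σ = 0.71875 ≤ 1, so such a prefix code exists.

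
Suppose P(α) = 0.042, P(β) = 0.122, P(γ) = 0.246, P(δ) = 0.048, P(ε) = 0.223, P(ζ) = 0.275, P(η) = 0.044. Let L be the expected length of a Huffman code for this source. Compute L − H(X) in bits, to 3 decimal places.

0.012 bits

Entropy H = −Σ p log₂ p ≈ 2.4636 bits.
Huffman merges: 21/500+11/250→43/500; 6/125+43/500→67/500; 61/500+67/500→32/125; 223/1000+123/500→469/1000; 32/125+11/40→531/1000; 469/1000+531/1000→1. L = 619/250 ≈ 2.4760.
L − H = 2.4760 − 2.4636 = 0.012 bits.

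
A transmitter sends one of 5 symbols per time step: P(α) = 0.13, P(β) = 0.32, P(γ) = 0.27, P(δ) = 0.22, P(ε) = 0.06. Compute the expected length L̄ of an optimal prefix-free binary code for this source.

2.19 bits/symbol

Repeatedly combine the two least-probable nodes; the expected code length is the sum of the merged weights.
merge 3/50 + 13/100 → 19/100
merge 19/100 + 11/50 → 41/100
merge 27/100 + 8/25 → 59/100
merge 41/100 + 59/100 → 1
L = 19/100 + 41/100 + 59/100 + 1 = 219/100 = 2.19 bits/symbol.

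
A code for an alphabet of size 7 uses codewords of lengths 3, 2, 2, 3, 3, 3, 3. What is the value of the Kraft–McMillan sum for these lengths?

With common denominator 2^3 = 8: Σ 2^(−ℓᵢ) = 1/8 + 2/8 + 2/8 + 1/8 + 1/8 + 1/8 + 1/8 = 9/8 = 1.125.

1.125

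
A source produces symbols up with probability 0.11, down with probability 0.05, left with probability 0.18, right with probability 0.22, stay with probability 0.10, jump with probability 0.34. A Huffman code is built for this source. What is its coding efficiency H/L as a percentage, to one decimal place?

97.7%

Entropy H = −Σ p log₂ p ≈ 2.3536 bits.
Huffman merges: 1/20+1/10→3/20; 11/100+3/20→13/50; 9/50+11/50→2/5; 13/50+17/50→3/5; 2/5+3/5→1. L = 241/100 ≈ 2.4100.
Efficiency = H/L = 2.3536/2.4100 = 97.7%.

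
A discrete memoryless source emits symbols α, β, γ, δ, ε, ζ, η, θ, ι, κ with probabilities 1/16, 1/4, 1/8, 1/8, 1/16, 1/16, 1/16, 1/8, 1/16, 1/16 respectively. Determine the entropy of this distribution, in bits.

Each probability is a power of 1/2, so log₂(1/p) is an integer.
H = Σ p·log₂(1/p) = 1/16·4 + 1/4·2 + 1/8·3 + 1/8·3 + 1/16·4 + 1/16·4 + 1/16·4 + 1/8·3 + 1/16·4 + 1/16·4 = 3.125 bits.

3.125 bits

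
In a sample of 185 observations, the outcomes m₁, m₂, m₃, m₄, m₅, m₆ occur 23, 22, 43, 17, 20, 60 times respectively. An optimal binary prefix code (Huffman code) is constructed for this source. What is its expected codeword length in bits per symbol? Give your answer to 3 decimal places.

Probabilities are the counts divided by 185.
Repeatedly combine the two least-probable nodes; the expected code length is the sum of the merged weights.
merge 17/185 + 4/37 → 1/5
merge 22/185 + 23/185 → 9/37
merge 1/5 + 43/185 → 16/37
merge 9/37 + 12/37 → 21/37
merge 16/37 + 21/37 → 1
L = 1/5 + 9/37 + 16/37 + 21/37 + 1 = 452/185 ≈ 2.443 bits/symbol.

2.443 bits/symbol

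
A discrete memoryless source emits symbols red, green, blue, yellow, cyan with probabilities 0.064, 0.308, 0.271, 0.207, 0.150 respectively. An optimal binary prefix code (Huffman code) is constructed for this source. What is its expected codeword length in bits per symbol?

2.214 bits/symbol

Repeatedly combine the two least-probable nodes; the expected code length is the sum of the merged weights.
merge 8/125 + 3/20 → 107/500
merge 207/1000 + 107/500 → 421/1000
merge 271/1000 + 77/250 → 579/1000
merge 421/1000 + 579/1000 → 1
L = 107/500 + 421/1000 + 579/1000 + 1 = 1107/500 = 2.214 bits/symbol.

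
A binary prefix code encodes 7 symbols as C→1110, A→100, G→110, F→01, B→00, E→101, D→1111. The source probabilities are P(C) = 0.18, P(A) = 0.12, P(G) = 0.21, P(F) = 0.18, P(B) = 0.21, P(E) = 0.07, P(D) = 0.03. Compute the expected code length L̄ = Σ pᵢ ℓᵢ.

2.82 bits/symbol

L̄ = Σ pᵢ·ℓᵢ = 0.18·4 + 0.12·3 + 0.21·3 + 0.18·2 + 0.21·2 + 0.07·3 + 0.03·4 = 2.82 bits/symbol.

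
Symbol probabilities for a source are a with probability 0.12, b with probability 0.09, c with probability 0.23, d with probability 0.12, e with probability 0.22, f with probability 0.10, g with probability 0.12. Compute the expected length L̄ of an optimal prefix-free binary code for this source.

Repeatedly combine the two least-probable nodes; the expected code length is the sum of the merged weights.
merge 9/100 + 1/10 → 19/100
merge 3/25 + 3/25 → 6/25
merge 3/25 + 19/100 → 31/100
merge 11/50 + 23/100 → 9/20
merge 6/25 + 31/100 → 11/20
merge 9/20 + 11/20 → 1
L = 19/100 + 6/25 + 31/100 + 9/20 + 11/20 + 1 = 137/50 = 2.74 bits/symbol.

2.74 bits/symbol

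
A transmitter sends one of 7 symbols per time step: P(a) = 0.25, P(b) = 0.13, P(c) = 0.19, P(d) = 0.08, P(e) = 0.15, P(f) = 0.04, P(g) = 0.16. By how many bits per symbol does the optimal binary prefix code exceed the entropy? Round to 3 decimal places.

0.031 bits

Entropy H = −Σ p log₂ p ≈ 2.6487 bits.
Huffman merges: 1/25+2/25→3/25; 3/25+13/100→1/4; 3/20+4/25→31/100; 19/100+1/4→11/25; 1/4+31/100→14/25; 11/25+14/25→1. L = 67/25 ≈ 2.6800.
L − H = 2.6800 − 2.6487 = 0.031 bits.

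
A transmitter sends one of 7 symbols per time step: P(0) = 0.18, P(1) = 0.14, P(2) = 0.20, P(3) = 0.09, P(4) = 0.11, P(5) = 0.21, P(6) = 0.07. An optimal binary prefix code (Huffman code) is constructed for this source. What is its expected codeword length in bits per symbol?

2.75 bits/symbol

Repeatedly combine the two least-probable nodes; the expected code length is the sum of the merged weights.
merge 7/100 + 9/100 → 4/25
merge 11/100 + 7/50 → 1/4
merge 4/25 + 9/50 → 17/50
merge 1/5 + 21/100 → 41/100
merge 1/4 + 17/50 → 59/100
merge 41/100 + 59/100 → 1
L = 4/25 + 1/4 + 17/50 + 41/100 + 59/100 + 1 = 11/4 = 2.75 bits/symbol.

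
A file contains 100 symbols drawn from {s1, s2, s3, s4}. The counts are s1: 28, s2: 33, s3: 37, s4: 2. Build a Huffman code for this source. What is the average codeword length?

1.93 bits/symbol

Probabilities are the counts divided by 100.
Repeatedly combine the two least-probable nodes; the expected code length is the sum of the merged weights.
merge 1/50 + 7/25 → 3/10
merge 3/10 + 33/100 → 63/100
merge 37/100 + 63/100 → 1
L = 3/10 + 63/100 + 1 = 193/100 = 1.93 bits/symbol.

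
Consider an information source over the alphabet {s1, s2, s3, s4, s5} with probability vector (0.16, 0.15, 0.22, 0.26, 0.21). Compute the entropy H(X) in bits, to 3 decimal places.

2.292 bits

H = −Σ pᵢ log₂ pᵢ.
−0.16·log₂(0.16) = 0.4230
−0.15·log₂(0.15) = 0.4105
−0.22·log₂(0.22) = 0.4806
−0.26·log₂(0.26) = 0.5053
−0.21·log₂(0.21) = 0.4728
Sum ≈ 2.2922 → 2.292 bits.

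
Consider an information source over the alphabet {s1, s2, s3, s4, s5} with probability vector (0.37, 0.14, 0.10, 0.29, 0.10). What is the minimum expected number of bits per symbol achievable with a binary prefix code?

2.17 bits/symbol

Repeatedly combine the two least-probable nodes; the expected code length is the sum of the merged weights.
merge 1/10 + 1/10 → 1/5
merge 7/50 + 1/5 → 17/50
merge 29/100 + 17/50 → 63/100
merge 37/100 + 63/100 → 1
L = 1/5 + 17/50 + 63/100 + 1 = 217/100 = 2.17 bits/symbol.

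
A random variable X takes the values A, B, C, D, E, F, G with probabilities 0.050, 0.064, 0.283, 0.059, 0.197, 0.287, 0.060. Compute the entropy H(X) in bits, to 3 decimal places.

H = −Σ pᵢ log₂ pᵢ.
−0.050·log₂(0.050) = 0.2161
−0.064·log₂(0.064) = 0.2538
−0.283·log₂(0.283) = 0.5154
−0.059·log₂(0.059) = 0.2409
−0.197·log₂(0.197) = 0.4617
−0.287·log₂(0.287) = 0.5169
−0.060·log₂(0.060) = 0.2435
Sum ≈ 2.4483 → 2.448 bits.

2.448 bits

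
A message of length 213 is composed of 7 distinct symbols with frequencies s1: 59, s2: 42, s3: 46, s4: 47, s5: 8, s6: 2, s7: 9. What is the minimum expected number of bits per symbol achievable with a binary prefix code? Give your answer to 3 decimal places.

Probabilities are the counts divided by 213.
Repeatedly combine the two least-probable nodes; the expected code length is the sum of the merged weights.
merge 2/213 + 8/213 → 10/213
merge 3/71 + 10/213 → 19/213
merge 19/213 + 14/71 → 61/213
merge 46/213 + 47/213 → 31/71
merge 59/213 + 61/213 → 40/71
merge 31/71 + 40/71 → 1
L = 10/213 + 19/213 + 61/213 + 31/71 + 40/71 + 1 = 172/71 ≈ 2.423 bits/symbol.

2.423 bits/symbol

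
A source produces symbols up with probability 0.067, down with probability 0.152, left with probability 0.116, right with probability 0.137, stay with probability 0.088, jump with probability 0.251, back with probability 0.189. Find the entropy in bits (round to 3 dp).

H = −Σ pᵢ log₂ pᵢ.
−0.067·log₂(0.067) = 0.2613
−0.152·log₂(0.152) = 0.4131
−0.116·log₂(0.116) = 0.3605
−0.137·log₂(0.137) = 0.3929
−0.088·log₂(0.088) = 0.3086
−0.251·log₂(0.251) = 0.5006
−0.189·log₂(0.189) = 0.4543
Sum ≈ 2.6912 → 2.691 bits.

2.691 bits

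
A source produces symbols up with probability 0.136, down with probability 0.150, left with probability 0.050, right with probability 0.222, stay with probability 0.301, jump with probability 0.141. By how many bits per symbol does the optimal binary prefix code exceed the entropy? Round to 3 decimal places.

Entropy H = −Σ p log₂ p ≈ 2.4200 bits.
Huffman merges: 1/20+17/125→93/500; 141/1000+3/20→291/1000; 93/500+111/500→51/125; 291/1000+301/1000→74/125; 51/125+74/125→1. L = 2477/1000 ≈ 2.4770.
L − H = 2.4770 − 2.4200 = 0.057 bits.

0.057 bits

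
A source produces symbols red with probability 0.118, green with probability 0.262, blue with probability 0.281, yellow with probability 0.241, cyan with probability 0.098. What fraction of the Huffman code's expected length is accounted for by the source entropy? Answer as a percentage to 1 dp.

Entropy H = −Σ p log₂ p ≈ 2.2079 bits.
Huffman merges: 49/500+59/500→27/125; 27/125+241/1000→457/1000; 131/500+281/1000→543/1000; 457/1000+543/1000→1. L = 277/125 ≈ 2.2160.
Efficiency = H/L = 2.2079/2.2160 = 99.6%.

99.6%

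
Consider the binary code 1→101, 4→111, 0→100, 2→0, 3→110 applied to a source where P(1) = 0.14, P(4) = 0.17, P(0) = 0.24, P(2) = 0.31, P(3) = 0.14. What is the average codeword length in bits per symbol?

L̄ = Σ pᵢ·ℓᵢ = 0.14·3 + 0.17·3 + 0.24·3 + 0.31·1 + 0.14·3 = 2.38 bits/symbol.

2.38 bits/symbol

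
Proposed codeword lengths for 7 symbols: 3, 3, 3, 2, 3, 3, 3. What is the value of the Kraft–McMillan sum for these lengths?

With common denominator 2^3 = 8: Σ 2^(−ℓᵢ) = 1/8 + 1/8 + 1/8 + 2/8 + 1/8 + 1/8 + 1/8 = 8/8 = 1.

1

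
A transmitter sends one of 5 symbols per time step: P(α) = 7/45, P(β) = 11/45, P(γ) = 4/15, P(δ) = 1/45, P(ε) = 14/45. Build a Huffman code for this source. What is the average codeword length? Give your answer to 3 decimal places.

2.178 bits/symbol

Repeatedly combine the two least-probable nodes; the expected code length is the sum of the merged weights.
merge 1/45 + 7/45 → 8/45
merge 8/45 + 11/45 → 19/45
merge 4/15 + 14/45 → 26/45
merge 19/45 + 26/45 → 1
L = 8/45 + 19/45 + 26/45 + 1 = 98/45 ≈ 2.178 bits/symbol.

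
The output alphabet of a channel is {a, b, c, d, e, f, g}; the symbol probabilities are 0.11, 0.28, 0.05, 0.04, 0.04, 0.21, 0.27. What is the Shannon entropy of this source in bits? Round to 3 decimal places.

2.435 bits

H = −Σ pᵢ log₂ pᵢ.
−0.11·log₂(0.11) = 0.3503
−0.28·log₂(0.28) = 0.5142
−0.05·log₂(0.05) = 0.2161
−0.04·log₂(0.04) = 0.1858
−0.04·log₂(0.04) = 0.1858
−0.21·log₂(0.21) = 0.4728
−0.27·log₂(0.27) = 0.5100
Sum ≈ 2.4350 → 2.435 bits.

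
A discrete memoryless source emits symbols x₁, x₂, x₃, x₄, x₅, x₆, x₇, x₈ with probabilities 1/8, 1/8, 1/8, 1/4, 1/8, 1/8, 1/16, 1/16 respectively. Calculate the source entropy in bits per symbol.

Each probability is a power of 1/2, so log₂(1/p) is an integer.
H = Σ p·log₂(1/p) = 1/8·3 + 1/8·3 + 1/8·3 + 1/4·2 + 1/8·3 + 1/8·3 + 1/16·4 + 1/16·4 = 2.875 bits.

2.875 bits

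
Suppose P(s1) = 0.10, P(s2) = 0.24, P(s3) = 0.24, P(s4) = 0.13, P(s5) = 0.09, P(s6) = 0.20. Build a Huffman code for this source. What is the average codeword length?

2.51 bits/symbol

Repeatedly combine the two least-probable nodes; the expected code length is the sum of the merged weights.
merge 9/100 + 1/10 → 19/100
merge 13/100 + 19/100 → 8/25
merge 1/5 + 6/25 → 11/25
merge 6/25 + 8/25 → 14/25
merge 11/25 + 14/25 → 1
L = 19/100 + 8/25 + 11/25 + 14/25 + 1 = 251/100 = 2.51 bits/symbol.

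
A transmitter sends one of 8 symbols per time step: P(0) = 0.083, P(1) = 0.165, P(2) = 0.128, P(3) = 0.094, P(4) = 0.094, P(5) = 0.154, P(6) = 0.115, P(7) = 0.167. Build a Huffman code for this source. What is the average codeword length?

3 bits/symbol

Repeatedly combine the two least-probable nodes; the expected code length is the sum of the merged weights.
merge 83/1000 + 47/500 → 177/1000
merge 47/500 + 23/200 → 209/1000
merge 16/125 + 77/500 → 141/500
merge 33/200 + 167/1000 → 83/250
merge 177/1000 + 209/1000 → 193/500
merge 141/500 + 83/250 → 307/500
merge 193/500 + 307/500 → 1
L = 177/1000 + 209/1000 + 141/500 + 83/250 + 193/500 + 307/500 + 1 = 3 bits/symbol.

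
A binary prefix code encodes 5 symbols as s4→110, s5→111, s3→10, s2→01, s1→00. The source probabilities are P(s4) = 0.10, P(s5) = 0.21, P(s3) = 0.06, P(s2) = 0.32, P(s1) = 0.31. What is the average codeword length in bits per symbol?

L̄ = Σ pᵢ·ℓᵢ = 0.10·3 + 0.21·3 + 0.06·2 + 0.32·2 + 0.31·2 = 2.31 bits/symbol.

2.31 bits/symbol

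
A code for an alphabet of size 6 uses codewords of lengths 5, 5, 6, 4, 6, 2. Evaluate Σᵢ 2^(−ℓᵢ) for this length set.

0.40625

With common denominator 2^6 = 64: Σ 2^(−ℓᵢ) = 2/64 + 2/64 + 1/64 + 4/64 + 1/64 + 16/64 = 26/64 = 0.40625.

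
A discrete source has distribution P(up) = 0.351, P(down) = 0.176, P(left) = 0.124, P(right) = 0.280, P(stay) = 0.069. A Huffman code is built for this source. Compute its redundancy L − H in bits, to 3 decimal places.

0.068 bits

Entropy H = −Σ p log₂ p ≈ 2.1251 bits.
Huffman merges: 69/1000+31/250→193/1000; 22/125+193/1000→369/1000; 7/25+351/1000→631/1000; 369/1000+631/1000→1. L = 2193/1000 ≈ 2.1930.
L − H = 2.1930 − 2.1251 = 0.068 bits.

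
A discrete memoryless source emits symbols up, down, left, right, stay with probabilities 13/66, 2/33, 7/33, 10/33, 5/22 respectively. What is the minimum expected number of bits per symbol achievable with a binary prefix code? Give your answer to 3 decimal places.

2.258 bits/symbol

Repeatedly combine the two least-probable nodes; the expected code length is the sum of the merged weights.
merge 2/33 + 13/66 → 17/66
merge 7/33 + 5/22 → 29/66
merge 17/66 + 10/33 → 37/66
merge 29/66 + 37/66 → 1
L = 17/66 + 29/66 + 37/66 + 1 = 149/66 ≈ 2.258 bits/symbol.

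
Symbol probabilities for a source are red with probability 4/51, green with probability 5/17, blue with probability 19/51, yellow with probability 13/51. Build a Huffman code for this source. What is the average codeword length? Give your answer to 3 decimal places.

1.961 bits/symbol

Repeatedly combine the two least-probable nodes; the expected code length is the sum of the merged weights.
merge 4/51 + 13/51 → 1/3
merge 5/17 + 1/3 → 32/51
merge 19/51 + 32/51 → 1
L = 1/3 + 32/51 + 1 = 100/51 ≈ 1.961 bits/symbol.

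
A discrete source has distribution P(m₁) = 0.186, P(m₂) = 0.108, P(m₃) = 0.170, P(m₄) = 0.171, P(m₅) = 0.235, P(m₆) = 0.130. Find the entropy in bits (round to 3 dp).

H = −Σ pᵢ log₂ pᵢ.
−0.186·log₂(0.186) = 0.4514
−0.108·log₂(0.108) = 0.3468
−0.170·log₂(0.170) = 0.4346
−0.171·log₂(0.171) = 0.4357
−0.235·log₂(0.235) = 0.4910
−0.130·log₂(0.130) = 0.3826
Sum ≈ 2.5420 → 2.542 bits.

2.542 bits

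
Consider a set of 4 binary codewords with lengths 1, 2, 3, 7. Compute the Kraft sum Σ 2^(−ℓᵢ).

With common denominator 2^7 = 128: Σ 2^(−ℓᵢ) = 64/128 + 32/128 + 16/128 + 1/128 = 113/128 = 0.8828125.

0.8828125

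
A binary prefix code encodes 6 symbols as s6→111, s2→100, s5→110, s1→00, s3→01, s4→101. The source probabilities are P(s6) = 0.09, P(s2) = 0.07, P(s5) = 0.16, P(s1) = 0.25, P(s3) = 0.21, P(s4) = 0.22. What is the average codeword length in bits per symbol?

L̄ = Σ pᵢ·ℓᵢ = 0.09·3 + 0.07·3 + 0.16·3 + 0.25·2 + 0.21·2 + 0.22·3 = 2.54 bits/symbol.

2.54 bits/symbol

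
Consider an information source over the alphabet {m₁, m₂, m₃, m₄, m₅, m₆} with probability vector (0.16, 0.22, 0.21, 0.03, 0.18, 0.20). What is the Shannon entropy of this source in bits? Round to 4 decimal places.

H = −Σ pᵢ log₂ pᵢ.
−0.16·log₂(0.16) = 0.4230
−0.22·log₂(0.22) = 0.4806
−0.21·log₂(0.21) = 0.4728
−0.03·log₂(0.03) = 0.1518
−0.18·log₂(0.18) = 0.4453
−0.20·log₂(0.20) = 0.4644
Sum ≈ 2.4379 → 2.4379 bits.

2.4379 bits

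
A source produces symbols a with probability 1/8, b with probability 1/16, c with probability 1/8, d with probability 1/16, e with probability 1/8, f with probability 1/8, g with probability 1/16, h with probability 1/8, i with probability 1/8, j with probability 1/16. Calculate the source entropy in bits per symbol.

Each probability is a power of 1/2, so log₂(1/p) is an integer.
H = Σ p·log₂(1/p) = 1/8·3 + 1/16·4 + 1/8·3 + 1/16·4 + 1/8·3 + 1/8·3 + 1/16·4 + 1/8·3 + 1/8·3 + 1/16·4 = 3.25 bits.

3.25 bits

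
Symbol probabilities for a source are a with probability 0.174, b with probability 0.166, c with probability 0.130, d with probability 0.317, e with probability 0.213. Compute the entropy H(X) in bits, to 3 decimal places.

2.252 bits

H = −Σ pᵢ log₂ pᵢ.
−0.174·log₂(0.174) = 0.4390
−0.166·log₂(0.166) = 0.4301
−0.130·log₂(0.130) = 0.3826
−0.317·log₂(0.317) = 0.5254
−0.213·log₂(0.213) = 0.4752
Sum ≈ 2.2523 → 2.252 bits.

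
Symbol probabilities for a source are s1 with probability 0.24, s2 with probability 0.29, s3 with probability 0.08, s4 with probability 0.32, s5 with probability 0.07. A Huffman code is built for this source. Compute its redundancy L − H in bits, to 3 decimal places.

Entropy H = −Σ p log₂ p ≈ 2.0981 bits.
Huffman merges: 7/100+2/25→3/20; 3/20+6/25→39/100; 29/100+8/25→61/100; 39/100+61/100→1. L = 43/20 ≈ 2.1500.
L − H = 2.1500 − 2.0981 = 0.052 bits.

0.052 bits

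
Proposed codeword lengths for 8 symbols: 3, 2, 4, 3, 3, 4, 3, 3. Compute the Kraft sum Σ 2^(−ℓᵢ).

1

With common denominator 2^4 = 16: Σ 2^(−ℓᵢ) = 2/16 + 4/16 + 1/16 + 2/16 + 2/16 + 1/16 + 2/16 + 2/16 = 16/16 = 1.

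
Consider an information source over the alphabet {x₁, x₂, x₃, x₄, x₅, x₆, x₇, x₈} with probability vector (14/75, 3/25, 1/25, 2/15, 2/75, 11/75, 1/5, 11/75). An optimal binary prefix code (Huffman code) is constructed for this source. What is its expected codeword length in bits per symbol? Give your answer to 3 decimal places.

2.867 bits/symbol

Repeatedly combine the two least-probable nodes; the expected code length is the sum of the merged weights.
merge 2/75 + 1/25 → 1/15
merge 1/15 + 3/25 → 14/75
merge 2/15 + 11/75 → 7/25
merge 11/75 + 14/75 → 1/3
merge 14/75 + 1/5 → 29/75
merge 7/25 + 1/3 → 46/75
merge 29/75 + 46/75 → 1
L = 1/15 + 14/75 + 7/25 + 1/3 + 29/75 + 46/75 + 1 = 43/15 ≈ 2.867 bits/symbol.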